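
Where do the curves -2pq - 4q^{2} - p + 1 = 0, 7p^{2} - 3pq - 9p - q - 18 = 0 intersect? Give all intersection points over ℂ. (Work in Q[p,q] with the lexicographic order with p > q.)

Compute a lex Gröbner basis by Buchberger's algorithm.
f_1 = -2pq - p - 4q^{2} + 1, LT = pq.
f_2 = 7p^{2} - 3pq - 9p - q - 18, LT = p^{2}.

S(f_1,f_2): lcm = p^{2}q. S = \tfrac{1}{2}p^{2} + \tfrac{17}{7}pq^{2} + \tfrac{9}{7}pq - \tfrac{1}{2}p + \tfrac{1}{7}q^{2} + \tfrac{18}{7}q.
  reduce S modulo (f_1, f_2):
  remainder -\tfrac{34}{7}q^{3} - \tfrac{3}{7}q^{2} + \tfrac{27}{7}q + \tfrac{10}{7} ≠ 0; add h_3 = -\tfrac{34}{7}q^{3} - \tfrac{3}{7}q^{2} + \tfrac{27}{7}q + \tfrac{10}{7} to the basis.

The other S-polynomials (S(f_1,h_3), S(f_2,h_3)) all reduce to 0 modulo the current basis, so we have a Gröbner basis.
Inter-reduce: drop elements whose leading term is divisible by another's, tail-reduce, and make monic.
Reduced Gröbner basis: {p^{2} - \tfrac{15}{14}p + \tfrac{6}{7}q^{2} - \tfrac{1}{7}q - \tfrac{39}{14}, pq + \tfrac{1}{2}p + 2q^{2} - \tfrac{1}{2}, q^{3} + \tfrac{3}{34}q^{2} - \tfrac{27}{34}q - \tfrac{5}{17}}.

Elimination: the polynomial q^{3} + \tfrac{3}{34}q^{2} - \tfrac{27}{34}q - \tfrac{5}{17} lies in the elimination ideal for q, so q ∈ {-10/17, -1/2, 1}. For each such q, the remaining basis elements (now univariate) give the rest of the solution.
  q = -10/17: the earlier basis elements become p^{2} - \tfrac{15}{14}p - \tfrac{9731}{4046} = 0; -\tfrac{3}{34}p + \tfrac{111}{578} = 0, giving p = 37/17 — point (37/17, -10/17).
  q = -1/2: the earlier basis element becomes p^{2} - \tfrac{15}{14}p - \tfrac{5}{2} = 0, giving p = 15/28 - sqrt(2185)/28, 15/28 + sqrt(2185)/28 — points (15/28 - sqrt(2185)/28, -1/2), (15/28 + sqrt(2185)/28, -1/2).
  q = 1: the earlier basis elements become p^{2} - \tfrac{15}{14}p - \tfrac{29}{14} = 0; \tfrac{3}{2}p + \tfrac{3}{2} = 0, giving p = -1 — point (-1, 1).

{(37/17, -10/17), (15/28 - sqrt(2185)/28, -1/2), (15/28 + sqrt(2185)/28, -1/2), (-1, 1)}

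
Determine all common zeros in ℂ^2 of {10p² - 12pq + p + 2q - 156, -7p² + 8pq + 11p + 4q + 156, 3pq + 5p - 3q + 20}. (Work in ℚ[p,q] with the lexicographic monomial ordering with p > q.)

Compute a lex Gröbner basis by Buchberger's algorithm.
f_1 = 10p² - 12pq + p + 2q - 156, LT = p².
f_2 = -7p² + 8pq + 11p + 4q + 156, LT = p².
f_3 = 3pq + 5p - 3q + 20, LT = pq.

S(f_1,f_2): lcm = p². S = -2/35pq + 117/70p + 27/35q + 234/35.
  leading term pq: subtract (-2/105)·f_3 from -2/35pq + 117/70p + 27/35q + 234/35 → 53/30p + 5/7q + 106/15
  leading term p: no divisor's leading term divides it; move 53/30p to the remainder.
  leading term q: no divisor's leading term divides it; move 5/7q to the remainder.
  leading term 1: no divisor's leading term divides it; move 106/15 to the remainder.
  remainder 53/30p + 5/7q + 106/15 ≠ 0; add h_4 = 53/30p + 5/7q + 106/15 to the basis.

S(f_1,f_3): lcm = p²q. S = -5/3p² - 6/5pq² + 11/10pq - 20/3p + ⅕q² - 78/5q.
  leading term p²: subtract (-⅙)·f_1 from -5/3p² - 6/5pq² + 11/10pq - 20/3p + ⅕q² - 78/5q → -6/5pq² - 9/10pq - 13/2p + ⅕q² - 229/15q - 26
  leading term pq²: subtract (-⅖q)·f_3 from -6/5pq² - 9/10pq - 13/2p + ⅕q² - 229/15q - 26 → 11/10pq - 13/2p - q² - 109/15q - 26
  leading term pq: subtract (11/30)·f_3 from 11/10pq - 13/2p - q² - 109/15q - 26 → -25/3p - q² - 37/6q - 100/3
  leading term p: subtract (-250/53)·h_4 from -25/3p - q² - 37/6q - 100/3 → -q² - 6227/2226q
  leading term q²: no divisor's leading term divides it; move -q² to the remainder.
  leading term q: no divisor's leading term divides it; move -6227/2226q to the remainder.
  remainder -q² - 6227/2226q ≠ 0; add h_5 = -q² - 6227/2226q to the basis.

S(f_2,f_3): lcm = p²q. S = -5/3p² - 8/7pq² - 4/7pq - 20/3p - 4/7q² - 156/7q.
  leading term p²: subtract (-⅙)·f_1 from -5/3p² - 8/7pq² - 4/7pq - 20/3p - 4/7q² - 156/7q → -8/7pq² - 18/7pq - 13/2p - 4/7q² - 461/21q - 26
  leading term pq²: subtract (-8/21q)·f_3 from -8/7pq² - 18/7pq - 13/2p - 4/7q² - 461/21q - 26 → -⅔pq - 13/2p - 12/7q² - 43/3q - 26
  leading term pq: subtract (-2/9)·f_3 from -⅔pq - 13/2p - 12/7q² - 43/3q - 26 → -97/18p - 12/7q² - 15q - 194/9
  leading term p: subtract (-485/159)·h_4 from -97/18p - 12/7q² - 15q - 194/9 → -12/7q² - 14270/1113q
  leading term q²: subtract (12/7)·h_5 from -12/7q² - 14270/1113q → -62528/7791q
  leading term q: no divisor's leading term divides it; move -62528/7791q to the remainder.
  remainder -62528/7791q ≠ 0; add h_6 = -62528/7791q to the basis.

The other S-polynomials (S(f_1,h_4), S(f_2,h_4), S(f_3,h_4), S(f_1,h_5), S(f_2,h_5), S(f_3,h_5), S(h_4,h_5), S(f_1,h_6), S(f_2,h_6), S(f_3,h_6), S(h_4,h_6), S(h_5,h_6)) all reduce to 0 modulo the current basis, so we have a Gröbner basis.
Inter-reduce: drop elements whose leading term is divisible by another's, tail-reduce, and make monic.
Reduced Gröbner basis: {p + 4, q}.

Elimination: the polynomial q lies in the elimination ideal for q, so q ∈ {0}. For each such q, the remaining basis elements (now univariate) give the rest of the solution.
  q = 0: the earlier basis element becomes p + 4 = 0, giving p = -4 — point (-4, 0).
Substituting each solution back into the original system confirms all equations vanish.
A lex Gröbner basis triangularizes the system, enabling back-substitution.

{(-4, 0)}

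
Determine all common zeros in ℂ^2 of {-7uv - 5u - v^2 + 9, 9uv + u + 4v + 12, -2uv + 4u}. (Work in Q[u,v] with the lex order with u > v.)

Compute a lex Gröbner basis by Buchberger's algorithm.
f_1 = -7uv - 5u - v^2 + 9, LT = uv.
f_2 = 9uv + u + 4v + 12, LT = uv.
f_3 = -2uv + 4u, LT = uv.

S(f_1,f_2): lcm = uv. S = 38/63u + 1/7v^2 - 4/9v - 55/21.
  leading term u: no divisor's leading term divides it; move 38/63u to the remainder.
  leading term v^2: no divisor's leading term divides it; move 1/7v^2 to the remainder.
  leading term v: no divisor's leading term divides it; move -4/9v to the remainder.
  leading term 1: no divisor's leading term divides it; move -55/21 to the remainder.
  remainder 38/63u + 1/7v^2 - 4/9v - 55/21 ≠ 0; add h_4 = 38/63u + 1/7v^2 - 4/9v - 55/21 to the basis.

S(f_1,f_3): lcm = uv. S = 19/7u + 1/7v^2 - 9/7.
  leading term u: subtract (9/2)·h_4 from 19/7u + 1/7v^2 - 9/7 → -1/2v^2 + 2v + 21/2
  leading term v^2: no divisor's leading term divides it; move -1/2v^2 to the remainder.
  leading term v: no divisor's leading term divides it; move 2v to the remainder.
  leading term 1: no divisor's leading term divides it; move 21/2 to the remainder.
  remainder -1/2v^2 + 2v + 21/2 ≠ 0; add h_5 = -1/2v^2 + 2v + 21/2 to the basis.

S(f_1,h_4): lcm = uv. S = 5/7u - 9/38v^3 + 117/133v^2 + 165/38v - 9/7.
  leading term u: subtract (45/38)·h_4 from 5/7u - 9/38v^3 + 117/133v^2 + 165/38v - 9/7 → -9/38v^3 + 27/38v^2 + 185/38v + 69/38
  leading term v^3: subtract (9/19v)·h_5 from -9/38v^3 + 27/38v^2 + 185/38v + 69/38 → -9/38v^2 - 2/19v + 69/38
  leading term v^2: subtract (9/19)·h_5 from -9/38v^2 - 2/19v + 69/38 → -20/19v - 60/19
  leading term v: no divisor's leading term divides it; move -20/19v to the remainder.
  leading term 1: no divisor's leading term divides it; move -60/19 to the remainder.
  remainder -20/19v - 60/19 ≠ 0; add h_6 = -20/19v - 60/19 to the basis.

The other S-polynomials (S(f_2,f_3), S(f_2,h_4), S(f_3,h_4), S(f_1,h_5), S(f_2,h_5), S(f_3,h_5), S(h_4,h_5), S(f_1,h_6), S(f_2,h_6), S(f_3,h_6), S(h_4,h_6), S(h_5,h_6)) all reduce to 0 modulo the current basis, so we have a Gröbner basis.
Inter-reduce: drop elements whose leading term is divisible by another's, tail-reduce, and make monic.
Reduced Gröbner basis: {u, v + 3}.

From the last basis element, v + 3 = 0, so v takes values in {-3}. Each choice, substituted upward through the basis, yields the corresponding point(s) of the solution set.
  v = -3: the earlier basis element becomes u = 0, giving u = 0 — point (0, -3).

{(0, -3)}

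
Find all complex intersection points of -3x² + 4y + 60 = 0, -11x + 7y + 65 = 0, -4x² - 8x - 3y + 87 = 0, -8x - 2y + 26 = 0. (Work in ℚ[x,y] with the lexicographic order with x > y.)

{(4, -3)}

Compute a lex Gröbner basis by Buchberger's algorithm.
f_1 = -3x² + 4y + 60, LT = x².
f_2 = -11x + 7y + 65, LT = x.
f_3 = -4x² - 8x - 3y + 87, LT = x².
f_4 = -8x - 2y + 26, LT = x.

S(f_1,f_2): lcm = x². S = 7/11xy + 65/11x - 4/3y - 20.
  leading term xy: subtract (-7/121y)·f_2 from 7/11xy + 65/11x - 4/3y - 20 → 65/11x + 49/121y² + 881/363y - 20
  leading term x: subtract (-65/121)·f_2 from 65/11x + 49/121y² + 881/363y - 20 → 49/121y² + 2246/363y + 1805/121
  leading term y²: no divisor's leading term divides it; move 49/121y² to the remainder.
  leading term y: no divisor's leading term divides it; move 2246/363y to the remainder.
  leading term 1: no divisor's leading term divides it; move 1805/121 to the remainder.
  remainder 49/121y² + 2246/363y + 1805/121 ≠ 0; add h_5 = 49/121y² + 2246/363y + 1805/121 to the basis.

S(f_1,f_3): lcm = x². S = -2x - 25/12y + 7/4.
  leading term x: subtract (2/11)·f_2 from -2x - 25/12y + 7/4 → -443/132y - 443/44
  leading term y: no divisor's leading term divides it; move -443/132y to the remainder.
  leading term 1: no divisor's leading term divides it; move -443/44 to the remainder.
  remainder -443/132y - 443/44 ≠ 0; add h_6 = -443/132y - 443/44 to the basis.

The other S-polynomials (S(f_1,f_4), S(f_2,f_3), S(f_2,f_4), S(f_3,f_4), S(f_1,h_5), S(f_2,h_5), S(f_3,h_5), S(f_4,h_5), S(f_1,h_6), S(f_2,h_6), S(f_3,h_6), S(f_4,h_6), S(h_5,h_6)) all reduce to 0 modulo the current basis, so we have a Gröbner basis.
Inter-reduce: drop elements whose leading term is divisible by another's, tail-reduce, and make monic.
Reduced Gröbner basis: {x - 4, y + 3}.

The lex basis is triangular: the last element involves only y. Solving y + 3 = 0 gives y ∈ {-3}; substituting each value into the earlier elements determines the remaining variables.
  y = -3: the earlier basis element becomes x - 4 = 0, giving x = 4 — point (4, -3).
Check: every point annihilates each of the original generators.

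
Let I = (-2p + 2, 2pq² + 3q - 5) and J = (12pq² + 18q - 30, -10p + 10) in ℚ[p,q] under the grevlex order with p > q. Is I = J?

Equality of ideals is decidable: compute both reduced Gröbner bases (unique for the ordering) and check whether they agree.
Buchberger on the first generating set:
f_1 = -2p + 2, LT = p.
f_2 = 2pq² + 3q - 5, LT = pq².

S(f_1,f_2): lcm = pq². S = -q² - 3/2q + 5/2.
  leading term q²: no divisor's leading term divides it; move -q² to the remainder.
  leading term q: no divisor's leading term divides it; move -3/2q to the remainder.
  leading term 1: no divisor's leading term divides it; move 5/2 to the remainder.
  remainder -q² - 3/2q + 5/2 ≠ 0; add g_3 = -q² - 3/2q + 5/2 to the basis.

The other S-polynomials (S(f_1,g_3), S(f_2,g_3)) all reduce to 0 modulo the current basis, so we have a Gröbner basis.
Inter-reduce: drop elements whose leading term is divisible by another's, tail-reduce, and make monic.
Reduced Gröbner basis: {q² + 3/2q - 5/2, p - 1}.

Buchberger on the second generating set:
h_1 = 12pq² + 18q - 30, LT = pq².
h_2 = -10p + 10, LT = p.

S(h_1,h_2): lcm = pq². S = q² + 3/2q - 5/2.
  leading term q²: no divisor's leading term divides it; move q² to the remainder.
  leading term q: no divisor's leading term divides it; move 3/2q to the remainder.
  leading term 1: no divisor's leading term divides it; move -5/2 to the remainder.
  remainder q² + 3/2q - 5/2 ≠ 0; add k_3 = q² + 3/2q - 5/2 to the basis.

The other S-polynomials (S(h_1,k_3), S(h_2,k_3)) all reduce to 0 modulo the current basis, so we have a Gröbner basis.
Inter-reduce: drop elements whose leading term is divisible by another's, tail-reduce, and make monic.
Reduced Gröbner basis: {q² + 3/2q - 5/2, p - 1}.

Same reduced basis, so the two generating sets span the same ideal.

Yes, the ideals are equal.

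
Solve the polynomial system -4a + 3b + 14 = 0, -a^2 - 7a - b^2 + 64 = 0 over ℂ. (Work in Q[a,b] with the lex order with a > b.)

{(-76/25, -218/25), (5, 2)}

Compute a lex Gröbner basis by Buchberger's algorithm.
f_1 = -4a + 3b + 14, LT = a.
f_2 = -a^2 - 7a - b^2 + 64, LT = a^2.

S(f_1,f_2): lcm = a^2. S = -3/4ab - 21/2a - b^2 + 64.
  leading term ab: subtract (3/16b)·f_1 from -3/4ab - 21/2a - b^2 + 64 → -21/2a - 25/16b^2 - 21/8b + 64
  leading term a: subtract (21/8)·f_1 from -21/2a - 25/16b^2 - 21/8b + 64 → -25/16b^2 - 21/2b + 109/4
  leading term b^2: no divisor's leading term divides it; move -25/16b^2 to the remainder.
  leading term b: no divisor's leading term divides it; move -21/2b to the remainder.
  leading term 1: no divisor's leading term divides it; move 109/4 to the remainder.
  remainder -25/16b^2 - 21/2b + 109/4 ≠ 0; add h_3 = -25/16b^2 - 21/2b + 109/4 to the basis.

S(f_1,h_3): leading monomials are coprime, so the S-polynomial reduces to 0 (Buchberger's first criterion).
S(f_2,h_3): leading monomials are coprime, so the S-polynomial reduces to 0 (Buchberger's first criterion).
Every S-polynomial of the final basis reduces to 0, so we have a Gröbner basis.
Inter-reduce: drop elements whose leading term is divisible by another's, tail-reduce, and make monic.
Reduced Gröbner basis: {a - 3/4b - 7/2, b^2 + 168/25b - 436/25}.

From the last basis element, b^2 + 168/25b - 436/25 = 0, so b takes values in {-218/25, 2}. Each choice, substituted upward through the basis, yields the corresponding point(s) of the solution set.
  b = -218/25: the earlier basis element becomes a + 76/25 = 0, giving a = -76/25 — point (-76/25, -218/25).
  b = 2: the earlier basis element becomes a - 5 = 0, giving a = 5 — point (5, 2).
Substituting each solution back into the original system confirms all equations vanish.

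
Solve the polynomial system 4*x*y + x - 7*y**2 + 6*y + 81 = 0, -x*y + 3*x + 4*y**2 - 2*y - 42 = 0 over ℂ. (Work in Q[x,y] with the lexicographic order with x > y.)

{(0, -3), (-76/117 + 2*sqrt(859)/117, 2/9 - sqrt(859)/9), (-76/117 - 2*sqrt(859)/117, 2/9 + sqrt(859)/9)}

Compute a lex Gröbner basis by Buchberger's algorithm.
f_1 = 4*x*y + x - 7*y**2 + 6*y + 81, LT = x*y.
f_2 = -x*y + 3*x + 4*y**2 - 2*y - 42, LT = x*y.

S(f_1,f_2): lcm = x*y. S = 13/4*x + 9/4*y**2 - 1/2*y - 87/4.
  leading term x: no divisor's leading term divides it; move 13/4*x to the remainder.
  leading term y**2: no divisor's leading term divides it; move 9/4*y**2 to the remainder.
  leading term y: no divisor's leading term divides it; move -1/2*y to the remainder.
  leading term 1: no divisor's leading term divides it; move -87/4 to the remainder.
  remainder 13/4*x + 9/4*y**2 - 1/2*y - 87/4 ≠ 0; add h_3 = 13/4*x + 9/4*y**2 - 1/2*y - 87/4 to the basis.

S(f_1,h_3): lcm = x*y. S = 1/4*x - 9/13*y**3 - 83/52*y**2 + 213/26*y + 81/4.
  leading term x: subtract (1/13)·h_3 from 1/4*x - 9/13*y**3 - 83/52*y**2 + 213/26*y + 81/4 → -9/13*y**3 - 23/13*y**2 + 107/13*y + 285/13
  leading term y**3: no divisor's leading term divides it; move -9/13*y**3 to the remainder.
  leading term y**2: no divisor's leading term divides it; move -23/13*y**2 to the remainder.
  leading term y: no divisor's leading term divides it; move 107/13*y to the remainder.
  leading term 1: no divisor's leading term divides it; move 285/13 to the remainder.
  remainder -9/13*y**3 - 23/13*y**2 + 107/13*y + 285/13 ≠ 0; add h_4 = -9/13*y**3 - 23/13*y**2 + 107/13*y + 285/13 to the basis.

The other S-polynomials (S(f_2,h_3), S(f_1,h_4), S(f_2,h_4), S(h_3,h_4)) all reduce to 0 modulo the current basis, so we have a Gröbner basis.
Inter-reduce: drop elements whose leading term is divisible by another's, tail-reduce, and make monic.
Reduced Gröbner basis: {x + 9/13*y**2 - 2/13*y - 87/13, y**3 + 23/9*y**2 - 107/9*y - 95/3}.

Since the basis is lex-ordered, y**3 + 23/9*y**2 - 107/9*y - 95/3 is univariate in y. Its roots are {-3, 2/9 - sqrt(859)/9, 2/9 + sqrt(859)/9}. Back-substituting each root into the other basis elements fixes the other coordinates.
  y = -3: the earlier basis element becomes x = 0, giving x = 0 — point (0, -3).
  y = 2/9 - sqrt(859)/9: the earlier basis element becomes x - 2*sqrt(859)/117 + 76/117 = 0, giving x = -76/117 + 2*sqrt(859)/117 — point (-76/117 + 2*sqrt(859)/117, 2/9 - sqrt(859)/9).
  y = 2/9 + sqrt(859)/9: the earlier basis element becomes x + 2*sqrt(859)/117 + 76/117 = 0, giving x = -76/117 - 2*sqrt(859)/117 — point (-76/117 - 2*sqrt(859)/117, 2/9 + sqrt(859)/9).
This is the nonlinear analogue of row-reducing a linear system.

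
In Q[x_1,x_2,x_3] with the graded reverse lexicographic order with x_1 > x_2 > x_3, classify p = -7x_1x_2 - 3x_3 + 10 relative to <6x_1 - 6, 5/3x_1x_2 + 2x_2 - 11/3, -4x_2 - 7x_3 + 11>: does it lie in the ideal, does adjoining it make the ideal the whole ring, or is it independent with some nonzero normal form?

First compute the reduced Gröbner basis of I by Buchberger's algorithm.
f_1 = 6x_1 - 6, LT = x_1.
f_2 = 5/3x_1x_2 + 2x_2 - 11/3, LT = x_1x_2.
f_3 = -4x_2 - 7x_3 + 11, LT = x_2.

S(f_1,f_2): lcm = x_1x_2. S = -11/5x_2 + 11/5.
  leading term x_2: subtract (11/20)·f_3 from -11/5x_2 + 11/5 → 77/20x_3 - 77/20
  leading term x_3: no divisor's leading term divides it; move 77/20x_3 to the remainder.
  leading term 1: no divisor's leading term divides it; move -77/20 to the remainder.
  remainder 77/20x_3 - 77/20 ≠ 0; add h_4 = 77/20x_3 - 77/20 to the basis.

The other S-polynomials (S(f_1,f_3), S(f_2,f_3), S(f_1,h_4), S(f_2,h_4), S(f_3,h_4)) all reduce to 0 modulo the current basis, so we have a Gröbner basis.
Inter-reduce: drop elements whose leading term is divisible by another's, tail-reduce, and make monic.
Reduced Gröbner basis: {x_1 - 1, x_2 - 1, x_3 - 1}.
Label its elements g_1 = x_1 - 1, g_2 = x_2 - 1, g_3 = x_3 - 1.

Reduce p = -7x_1x_2 - 3x_3 + 10 modulo G:
  leading term x_1x_2: subtract (-7x_2)·g_1 from -7x_1x_2 - 3x_3 + 10 → -7x_2 - 3x_3 + 10
  leading term x_2: subtract (-7)·g_2 from -7x_2 - 3x_3 + 10 → -3x_3 + 3
  leading term x_3: subtract (-3)·g_3 from -3x_3 + 3 → 0
  normal form = 0.
Since the normal form is 0, p ∈ I.

-7x_1x_2 - 3x_3 + 10 lies in I (it reduces to 0).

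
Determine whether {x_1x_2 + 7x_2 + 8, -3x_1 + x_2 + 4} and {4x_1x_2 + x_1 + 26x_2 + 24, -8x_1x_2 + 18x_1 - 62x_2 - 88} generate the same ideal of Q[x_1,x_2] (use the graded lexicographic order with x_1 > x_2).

Two ideals are equal iff their reduced Gröbner bases coincide (the reduced basis is unique for a fixed ordering).
Buchberger on the first generating set:
f_1 = x_1x_2 + 7x_2 + 8, LT = x_1x_2.
f_2 = -3x_1 + x_2 + 4, LT = x_1.

S(f_1,f_2): lcm = x_1x_2. S = 1/3x_2^2 + 25/3x_2 + 8.
  leading term x_2^2: no divisor's leading term divides it; move 1/3x_2^2 to the remainder.
  leading term x_2: no divisor's leading term divides it; move 25/3x_2 to the remainder.
  leading term 1: no divisor's leading term divides it; move 8 to the remainder.
  remainder 1/3x_2^2 + 25/3x_2 + 8 ≠ 0; add g_3 = 1/3x_2^2 + 25/3x_2 + 8 to the basis.

S(f_1,g_3): lcm = x_1x_2^2. S = -25x_1x_2 + 7x_2^2 - 24x_1 + 8x_2.
  leading term x_1x_2: subtract (-25)·f_1 from -25x_1x_2 + 7x_2^2 - 24x_1 + 8x_2 → 7x_2^2 - 24x_1 + 183x_2 + 200
  leading term x_2^2: subtract (21)·g_3 from 7x_2^2 - 24x_1 + 183x_2 + 200 → -24x_1 + 8x_2 + 32
  leading term x_1: subtract (8)·f_2 from -24x_1 + 8x_2 + 32 → 0
  remainder 0.

S(f_2,g_3): leading monomials are coprime, so the S-polynomial reduces to 0 (Buchberger's first criterion).
Every S-polynomial of the final basis reduces to 0, so we have a Gröbner basis.
Inter-reduce: drop elements whose leading term is divisible by another's, tail-reduce, and make monic.
Reduced Gröbner basis: {x_2^2 + 25x_2 + 24, x_1 - 1/3x_2 - 4/3}.

Buchberger on the second generating set:
h_1 = 4x_1x_2 + x_1 + 26x_2 + 24, LT = x_1x_2.
h_2 = -8x_1x_2 + 18x_1 - 62x_2 - 88, LT = x_1x_2.

S(h_1,h_2): lcm = x_1x_2. S = 5/2x_1 - 5/4x_2 - 5.
  leading term x_1: no divisor's leading term divides it; move 5/2x_1 to the remainder.
  leading term x_2: no divisor's leading term divides it; move -5/4x_2 to the remainder.
  leading term 1: no divisor's leading term divides it; move -5 to the remainder.
  remainder 5/2x_1 - 5/4x_2 - 5 ≠ 0; add k_3 = 5/2x_1 - 5/4x_2 - 5 to the basis.

S(h_1,k_3): lcm = x_1x_2. S = 1/2x_2^2 + 1/4x_1 + 17/2x_2 + 6.
  leading term x_2^2: no divisor's leading term divides it; move 1/2x_2^2 to the remainder.
  leading term x_1: subtract (1/10)·k_3 from 1/4x_1 + 17/2x_2 + 6 → 69/8x_2 + 13/2
  leading term x_2: no divisor's leading term divides it; move 69/8x_2 to the remainder.
  leading term 1: no divisor's leading term divides it; move 13/2 to the remainder.
  remainder 1/2x_2^2 + 69/8x_2 + 13/2 ≠ 0; add k_4 = 1/2x_2^2 + 69/8x_2 + 13/2 to the basis.

S(h_2,k_3): lcm = x_1x_2. S = 1/2x_2^2 - 9/4x_1 + 39/4x_2 + 11.
  leading term x_2^2: subtract (1)·k_4 from 1/2x_2^2 - 9/4x_1 + 39/4x_2 + 11 → -9/4x_1 + 9/8x_2 + 9/2
  leading term x_1: subtract (-9/10)·k_3 from -9/4x_1 + 9/8x_2 + 9/2 → 0
  remainder 0.

S(h_1,k_4): lcm = x_1x_2^2. S = -17x_1x_2 + 13/2x_2^2 - 13x_1 + 6x_2.
  leading term x_1x_2: subtract (-17/4)·h_1 from -17x_1x_2 + 13/2x_2^2 - 13x_1 + 6x_2 → 13/2x_2^2 - 35/4x_1 + 233/2x_2 + 102
  leading term x_2^2: subtract (13)·k_4 from 13/2x_2^2 - 35/4x_1 + 233/2x_2 + 102 → -35/4x_1 + 35/8x_2 + 35/2
  leading term x_1: subtract (-7/2)·k_3 from -35/4x_1 + 35/8x_2 + 35/2 → 0
  remainder 0.

S(h_2,k_4): lcm = x_1x_2^2. S = -39/2x_1x_2 + 31/4x_2^2 - 13x_1 + 11x_2.
  leading term x_1x_2: subtract (-39/8)·h_1 from -39/2x_1x_2 + 31/4x_2^2 - 13x_1 + 11x_2 → 31/4x_2^2 - 65/8x_1 + 551/4x_2 + 117
  leading term x_2^2: subtract (31/2)·k_4 from 31/4x_2^2 - 65/8x_1 + 551/4x_2 + 117 → -65/8x_1 + 65/16x_2 + 65/4
  leading term x_1: subtract (-13/4)·k_3 from -65/8x_1 + 65/16x_2 + 65/4 → 0
  remainder 0.

S(k_3,k_4): leading monomials are coprime, so the S-polynomial reduces to 0 (Buchberger's first criterion).
Every S-polynomial of the final basis reduces to 0, so we have a Gröbner basis.
Inter-reduce: drop elements whose leading term is divisible by another's, tail-reduce, and make monic.
Reduced Gröbner basis: {x_2^2 + 69/4x_2 + 13, x_1 - 1/2x_2 - 2}.

These differ, so the ideals are not equal.

No, the ideals differ.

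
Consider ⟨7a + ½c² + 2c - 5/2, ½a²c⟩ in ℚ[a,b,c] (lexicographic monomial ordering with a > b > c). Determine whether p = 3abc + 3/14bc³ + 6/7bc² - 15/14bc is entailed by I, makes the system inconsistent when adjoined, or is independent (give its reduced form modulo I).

First compute the reduced Gröbner basis of I by Buchberger's algorithm.
f_1 = 7a + ½c² + 2c - 5/2, LT = a.
f_2 = ½a²c, LT = a²c.

S(f_1,f_2): lcm = a²c. S = 1/14ac³ + 2/7ac² - 5/14ac.
  leading term ac³: subtract (1/98c³)·f_1 from 1/14ac³ + 2/7ac² - 5/14ac → 2/7ac² - 5/14ac - 1/196c⁵ - 1/49c⁴ + 5/196c³
  leading term ac²: subtract (2/49c²)·f_1 from 2/7ac² - 5/14ac - 1/196c⁵ - 1/49c⁴ + 5/196c³ → -5/14ac - 1/196c⁵ - 2/49c⁴ - 11/196c³ + 5/49c²
  leading term ac: subtract (-5/98c)·f_1 from -5/14ac - 1/196c⁵ - 2/49c⁴ - 11/196c³ + 5/49c² → -1/196c⁵ - 2/49c⁴ - 3/98c³ + 10/49c² - 25/196c
  leading term c⁵: no divisor's leading term divides it; move -1/196c⁵ to the remainder.
  leading term c⁴: no divisor's leading term divides it; move -2/49c⁴ to the remainder.
  leading term c³: no divisor's leading term divides it; move -3/98c³ to the remainder.
  leading term c²: no divisor's leading term divides it; move 10/49c² to the remainder.
  leading term c: no divisor's leading term divides it; move -25/196c to the remainder.
  remainder -1/196c⁵ - 2/49c⁴ - 3/98c³ + 10/49c² - 25/196c ≠ 0; add h_3 = -1/196c⁵ - 2/49c⁴ - 3/98c³ + 10/49c² - 25/196c to the basis.

S(f_1,h_3): leading monomials are coprime, so the S-polynomial reduces to 0 (Buchberger's first criterion).
S(f_2,h_3): lcm = a²c⁵. S = -8a²c⁴ - 6a²c³ + 40a²c² - 25a²c.
  leading term a²c⁴: subtract (-8/7ac⁴)·f_1 from -8a²c⁴ - 6a²c³ + 40a²c² - 25a²c → -6a²c³ + 40a²c² - 25a²c + 4/7ac⁶ + 16/7ac⁵ - 20/7ac⁴
  leading term a²c³: subtract (-6/7ac³)·f_1 from -6a²c³ + 40a²c² - 25a²c + 4/7ac⁶ + 16/7ac⁵ - 20/7ac⁴ → 40a²c² - 25a²c + 4/7ac⁶ + 19/7ac⁵ - 8/7ac⁴ - 15/7ac³
  leading term a²c²: subtract (40/7ac²)·f_1 from 40a²c² - 25a²c + 4/7ac⁶ + 19/7ac⁵ - 8/7ac⁴ - 15/7ac³ → -25a²c + 4/7ac⁶ + 19/7ac⁵ - 4ac⁴ - 95/7ac³ + 100/7ac²
  leading term a²c: subtract (-25/7ac)·f_1 from -25a²c + 4/7ac⁶ + 19/7ac⁵ - 4ac⁴ - 95/7ac³ + 100/7ac² → 4/7ac⁶ + 19/7ac⁵ - 4ac⁴ - 165/14ac³ + 150/7ac² - 125/14ac
  leading term ac⁶: subtract (4/49c⁶)·f_1 from 4/7ac⁶ + 19/7ac⁵ - 4ac⁴ - 165/14ac³ + 150/7ac² - 125/14ac → 19/7ac⁵ - 4ac⁴ - 165/14ac³ + 150/7ac² - 125/14ac - 2/49c⁸ - 8/49c⁷ + 10/49c⁶
  leading term ac⁵: subtract (19/49c⁵)·f_1 from 19/7ac⁵ - 4ac⁴ - 165/14ac³ + 150/7ac² - 125/14ac - 2/49c⁸ - 8/49c⁷ + 10/49c⁶ → -4ac⁴ - 165/14ac³ + 150/7ac² - 125/14ac - 2/49c⁸ - 5/14c⁷ - 4/7c⁶ + 95/98c⁵
  leading term ac⁴: subtract (-4/7c⁴)·f_1 from -4ac⁴ - 165/14ac³ + 150/7ac² - 125/14ac - 2/49c⁸ - 5/14c⁷ - 4/7c⁶ + 95/98c⁵ → -165/14ac³ + 150/7ac² - 125/14ac - 2/49c⁸ - 5/14c⁷ - 2/7c⁶ + 207/98c⁵ - 10/7c⁴
  leading term ac³: subtract (-165/98c³)·f_1 from -165/14ac³ + 150/7ac² - 125/14ac - 2/49c⁸ - 5/14c⁷ - 2/7c⁶ + 207/98c⁵ - 10/7c⁴ → 150/7ac² - 125/14ac - 2/49c⁸ - 5/14c⁷ - 2/7c⁶ + 579/196c⁵ + 95/49c⁴ - 825/196c³
  leading term ac²: subtract (150/49c²)·f_1 from 150/7ac² - 125/14ac - 2/49c⁸ - 5/14c⁷ - 2/7c⁶ + 579/196c⁵ + 95/49c⁴ - 825/196c³ → -125/14ac - 2/49c⁸ - 5/14c⁷ - 2/7c⁶ + 579/196c⁵ + 20/49c⁴ - 2025/196c³ + 375/49c²
  leading term ac: subtract (-125/98c)·f_1 from -125/14ac - 2/49c⁸ - 5/14c⁷ - 2/7c⁶ + 579/196c⁵ + 20/49c⁴ - 2025/196c³ + 375/49c² → -2/49c⁸ - 5/14c⁷ - 2/7c⁶ + 579/196c⁵ + 20/49c⁴ - 475/49c³ + 500/49c² - 625/196c
  leading term c⁸: subtract (8c³)·h_3 from -2/49c⁸ - 5/14c⁷ - 2/7c⁶ + 579/196c⁵ + 20/49c⁴ - 475/49c³ + 500/49c² - 625/196c → -3/98c⁷ - 2/49c⁶ + 37/28c⁵ + 10/7c⁴ - 475/49c³ + 500/49c² - 625/196c
  leading term c⁷: subtract (6c²)·h_3 from -3/98c⁷ - 2/49c⁶ + 37/28c⁵ + 10/7c⁴ - 475/49c³ + 500/49c² - 625/196c → 10/49c⁶ + 295/196c⁵ + 10/49c⁴ - 125/14c³ + 500/49c² - 625/196c
  leading term c⁶: subtract (-40c)·h_3 from 10/49c⁶ + 295/196c⁵ + 10/49c⁴ - 125/14c³ + 500/49c² - 625/196c → -25/196c⁵ - 50/49c⁴ - 75/98c³ + 250/49c² - 625/196c
  leading term c⁵: subtract (25)·h_3 from -25/196c⁵ - 50/49c⁴ - 75/98c³ + 250/49c² - 625/196c → 0
  remainder 0.

Every S-polynomial of the final basis reduces to 0, so we have a Gröbner basis.
Inter-reduce: drop elements whose leading term is divisible by another's, tail-reduce, and make monic.
Reduced Gröbner basis: {a + 1/14c² + 2/7c - 5/14, c⁵ + 8c⁴ + 6c³ - 40c² + 25c}.
Label its elements g_1 = a + 1/14c² + 2/7c - 5/14, g_2 = c⁵ + 8c⁴ + 6c³ - 40c² + 25c.

Reduce p = 3abc + 3/14bc³ + 6/7bc² - 15/14bc modulo G:
  leading term abc: subtract (3bc)·g_1 from 3abc + 3/14bc³ + 6/7bc² - 15/14bc → 0
  normal form = 0.
Since the normal form is 0, p ∈ I.

The remainder on division by a Gröbner basis is unique — it is the normal form.

3abc + 3/14bc³ + 6/7bc² - 15/14bc lies in I (it reduces to 0).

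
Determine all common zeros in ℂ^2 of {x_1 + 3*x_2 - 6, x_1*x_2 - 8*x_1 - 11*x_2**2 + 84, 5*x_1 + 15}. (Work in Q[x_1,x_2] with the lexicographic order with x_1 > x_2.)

{(-3, 3)}

Compute a lex Gröbner basis by Buchberger's algorithm.
f_1 = x_1 + 3*x_2 - 6, LT = x_1.
f_2 = x_1*x_2 - 8*x_1 - 11*x_2**2 + 84, LT = x_1*x_2.
f_3 = 5*x_1 + 15, LT = x_1.

S(f_1,f_2): lcm = x_1*x_2. S = 8*x_1 + 14*x_2**2 - 6*x_2 - 84.
  leading term x_1: subtract (8)·f_1 from 8*x_1 + 14*x_2**2 - 6*x_2 - 84 → 14*x_2**2 - 30*x_2 - 36
  leading term x_2**2: no divisor's leading term divides it; move 14*x_2**2 to the remainder.
  leading term x_2: no divisor's leading term divides it; move -30*x_2 to the remainder.
  leading term 1: no divisor's leading term divides it; move -36 to the remainder.
  remainder 14*x_2**2 - 30*x_2 - 36 ≠ 0; add h_4 = 14*x_2**2 - 30*x_2 - 36 to the basis.

S(f_1,f_3): lcm = x_1. S = 3*x_2 - 9.
  leading term x_2: no divisor's leading term divides it; move 3*x_2 to the remainder.
  leading term 1: no divisor's leading term divides it; move -9 to the remainder.
  remainder 3*x_2 - 9 ≠ 0; add h_5 = 3*x_2 - 9 to the basis.

The other S-polynomials (S(f_2,f_3), S(f_1,h_4), S(f_2,h_4), S(f_3,h_4), S(f_1,h_5), S(f_2,h_5), S(f_3,h_5), S(h_4,h_5)) all reduce to 0 modulo the current basis, so we have a Gröbner basis.
Inter-reduce: drop elements whose leading term is divisible by another's, tail-reduce, and make monic.
Reduced Gröbner basis: {x_1 + 3, x_2 - 3}.

Elimination: the polynomial x_2 - 3 lies in the elimination ideal for x_2, so x_2 ∈ {3}. For each such x_2, the remaining basis elements (now univariate) give the rest of the solution.
  x_2 = 3: the earlier basis element becomes x_1 + 3 = 0, giving x_1 = -3 — point (-3, 3).
Check: every point annihilates each of the original generators.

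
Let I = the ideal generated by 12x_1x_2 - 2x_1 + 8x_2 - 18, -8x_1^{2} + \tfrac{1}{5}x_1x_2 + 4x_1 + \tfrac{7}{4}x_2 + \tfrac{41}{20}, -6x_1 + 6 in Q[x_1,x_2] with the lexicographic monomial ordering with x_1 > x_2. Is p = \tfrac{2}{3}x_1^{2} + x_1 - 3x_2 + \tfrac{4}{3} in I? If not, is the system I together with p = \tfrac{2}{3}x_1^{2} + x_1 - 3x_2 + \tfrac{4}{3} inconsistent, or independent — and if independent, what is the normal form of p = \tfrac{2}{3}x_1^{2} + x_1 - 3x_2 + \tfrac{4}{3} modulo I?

\tfrac{2}{3}x_1^{2} + x_1 - 3x_2 + \tfrac{4}{3} lies in I (it reduces to 0).

First compute the reduced Gröbner basis of I by Buchberger's algorithm.
f_1 = 12x_1x_2 - 2x_1 + 8x_2 - 18, LT = x_1x_2.
f_2 = -8x_1^{2} + \tfrac{1}{5}x_1x_2 + 4x_1 + \tfrac{7}{4}x_2 + \tfrac{41}{20}, LT = x_1^{2}.
f_3 = -6x_1 + 6, LT = x_1.

S(f_1,f_2): lcm = x_1^{2}x_2. S = -\tfrac{1}{6}x_1^{2} + \tfrac{1}{40}x_1x_2^{2} + \tfrac{7}{6}x_1x_2 - \tfrac{3}{2}x_1 + \tfrac{7}{32}x_2^{2} + \tfrac{41}{160}x_2.
  leading term x_1^{2}: subtract (\tfrac{1}{48})·f_2 from -\tfrac{1}{6}x_1^{2} + \tfrac{1}{40}x_1x_2^{2} + \tfrac{7}{6}x_1x_2 - \tfrac{3}{2}x_1 + \tfrac{7}{32}x_2^{2} + \tfrac{41}{160}x_2 → \tfrac{1}{40}x_1x_2^{2} + \tfrac{93}{80}x_1x_2 - \tfrac{19}{12}x_1 + \tfrac{7}{32}x_2^{2} + \tfrac{211}{960}x_2 - \tfrac{41}{960}
  leading term x_1x_2^{2}: subtract (\tfrac{1}{480}x_2)·f_1 from \tfrac{1}{40}x_1x_2^{2} + \tfrac{93}{80}x_1x_2 - \tfrac{19}{12}x_1 + \tfrac{7}{32}x_2^{2} + \tfrac{211}{960}x_2 - \tfrac{41}{960} → \tfrac{7}{6}x_1x_2 - \tfrac{19}{12}x_1 + \tfrac{97}{480}x_2^{2} + \tfrac{247}{960}x_2 - \tfrac{41}{960}
  leading term x_1x_2: subtract (\tfrac{7}{72})·f_1 from \tfrac{7}{6}x_1x_2 - \tfrac{19}{12}x_1 + \tfrac{97}{480}x_2^{2} + \tfrac{247}{960}x_2 - \tfrac{41}{960} → -\tfrac{25}{18}x_1 + \tfrac{97}{480}x_2^{2} - \tfrac{1499}{2880}x_2 + \tfrac{1639}{960}
  leading term x_1: subtract (\tfrac{25}{108})·f_3 from -\tfrac{25}{18}x_1 + \tfrac{97}{480}x_2^{2} - \tfrac{1499}{2880}x_2 + \tfrac{1639}{960} → \tfrac{97}{480}x_2^{2} - \tfrac{1499}{2880}x_2 + \tfrac{917}{2880}
  leading term x_2^{2}: no divisor's leading term divides it; move \tfrac{97}{480}x_2^{2} to the remainder.
  leading term x_2: no divisor's leading term divides it; move -\tfrac{1499}{2880}x_2 to the remainder.
  leading term 1: no divisor's leading term divides it; move \tfrac{917}{2880} to the remainder.
  remainder \tfrac{97}{480}x_2^{2} - \tfrac{1499}{2880}x_2 + \tfrac{917}{2880} ≠ 0; add h_4 = \tfrac{97}{480}x_2^{2} - \tfrac{1499}{2880}x_2 + \tfrac{917}{2880} to the basis.

S(f_1,f_3): lcm = x_1x_2. S = -\tfrac{1}{6}x_1 + \tfrac{5}{3}x_2 - \tfrac{3}{2}.
  leading term x_1: subtract (\tfrac{1}{36})·f_3 from -\tfrac{1}{6}x_1 + \tfrac{5}{3}x_2 - \tfrac{3}{2} → \tfrac{5}{3}x_2 - \tfrac{5}{3}
  leading term x_2: no divisor's leading term divides it; move \tfrac{5}{3}x_2 to the remainder.
  leading term 1: no divisor's leading term divides it; move -\tfrac{5}{3} to the remainder.
  remainder \tfrac{5}{3}x_2 - \tfrac{5}{3} ≠ 0; add h_5 = \tfrac{5}{3}x_2 - \tfrac{5}{3} to the basis.

The other S-polynomials (S(f_2,f_3), S(f_1,h_4), S(f_2,h_4), S(f_3,h_4), S(f_1,h_5), S(f_2,h_5), S(f_3,h_5), S(h_4,h_5)) all reduce to 0 modulo the current basis, so we have a Gröbner basis.
Inter-reduce: drop elements whose leading term is divisible by another's, tail-reduce, and make monic.
Reduced Gröbner basis: {x_1 - 1, x_2 - 1}.
Label its elements g_1 = x_1 - 1, g_2 = x_2 - 1.

Reduce p = \tfrac{2}{3}x_1^{2} + x_1 - 3x_2 + \tfrac{4}{3} modulo G:
  leading term x_1^{2}: subtract (\tfrac{2}{3}x_1)·g_1 from \tfrac{2}{3}x_1^{2} + x_1 - 3x_2 + \tfrac{4}{3} → \tfrac{5}{3}x_1 - 3x_2 + \tfrac{4}{3}
  leading term x_1: subtract (\tfrac{5}{3})·g_1 from \tfrac{5}{3}x_1 - 3x_2 + \tfrac{4}{3} → -3x_2 + 3
  leading term x_2: subtract (-3)·g_2 from -3x_2 + 3 → 0
  normal form = 0.
Since the normal form is 0, p ∈ I.

The remainder on division by a Gröbner basis is unique — it is the normal form.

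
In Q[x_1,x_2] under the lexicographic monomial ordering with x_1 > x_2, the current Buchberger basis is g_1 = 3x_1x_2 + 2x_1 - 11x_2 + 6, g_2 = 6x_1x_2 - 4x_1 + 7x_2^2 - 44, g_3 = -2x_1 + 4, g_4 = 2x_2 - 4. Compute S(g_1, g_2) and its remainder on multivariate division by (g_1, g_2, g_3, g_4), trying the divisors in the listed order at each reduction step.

lcm(LM(g_1), LM(g_2)) = x_1x_2.
S = (lcm/LT(g_1))·g_1 − (lcm/LT(g_2))·g_2 = 4/3x_1 - 7/6x_2^2 - 11/3x_2 + 28/3.
Reduce S modulo (g_1, g_2, g_3, g_4) in that order:
  leading term x_1: subtract (-2/3)·g_3 from 4/3x_1 - 7/6x_2^2 - 11/3x_2 + 28/3 → -7/6x_2^2 - 11/3x_2 + 12
  leading term x_2^2: subtract (-7/12x_2)·g_4 from -7/6x_2^2 - 11/3x_2 + 12 → -6x_2 + 12
  leading term x_2: subtract (-3)·g_4 from -6x_2 + 12 → 0
The remainder is 0, so this S-polynomial contributes no new basis element.

S(g_1, g_2) = 4/3x_1 - 7/6x_2^2 - 11/3x_2 + 28/3; remainder on division = 0.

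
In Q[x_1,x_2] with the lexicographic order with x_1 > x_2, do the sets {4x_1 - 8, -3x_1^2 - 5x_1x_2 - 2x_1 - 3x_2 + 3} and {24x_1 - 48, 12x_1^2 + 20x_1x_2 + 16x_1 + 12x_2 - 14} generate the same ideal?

Since reduced Gröbner bases are canonical representatives of ideals under a given ordering, it suffices to compute and compare them.
Buchberger on the first generating set:
f_1 = 4x_1 - 8, LT = x_1.
f_2 = -3x_1^2 - 5x_1x_2 - 2x_1 - 3x_2 + 3, LT = x_1^2.

S(f_1,f_2): lcm = x_1^2. S = -5/3x_1x_2 - 8/3x_1 - x_2 + 1.
  leading term x_1x_2: subtract (-5/12x_2)·f_1 from -5/3x_1x_2 - 8/3x_1 - x_2 + 1 → -8/3x_1 - 13/3x_2 + 1
  leading term x_1: subtract (-2/3)·f_1 from -8/3x_1 - 13/3x_2 + 1 → -13/3x_2 - 13/3
  leading term x_2: no divisor's leading term divides it; move -13/3x_2 to the remainder.
  leading term 1: no divisor's leading term divides it; move -13/3 to the remainder.
  remainder -13/3x_2 - 13/3 ≠ 0; add g_3 = -13/3x_2 - 13/3 to the basis.

The other S-polynomials (S(f_1,g_3), S(f_2,g_3)) all reduce to 0 modulo the current basis, so we have a Gröbner basis.
Inter-reduce: drop elements whose leading term is divisible by another's, tail-reduce, and make monic.
Reduced Gröbner basis: {x_1 - 2, x_2 + 1}.

Buchberger on the second generating set:
h_1 = 24x_1 - 48, LT = x_1.
h_2 = 12x_1^2 + 20x_1x_2 + 16x_1 + 12x_2 - 14, LT = x_1^2.

S(h_1,h_2): lcm = x_1^2. S = -5/3x_1x_2 - 10/3x_1 - x_2 + 7/6.
  leading term x_1x_2: subtract (-5/72x_2)·h_1 from -5/3x_1x_2 - 10/3x_1 - x_2 + 7/6 → -10/3x_1 - 13/3x_2 + 7/6
  leading term x_1: subtract (-5/36)·h_1 from -10/3x_1 - 13/3x_2 + 7/6 → -13/3x_2 - 11/2
  leading term x_2: no divisor's leading term divides it; move -13/3x_2 to the remainder.
  leading term 1: no divisor's leading term divides it; move -11/2 to the remainder.
  remainder -13/3x_2 - 11/2 ≠ 0; add k_3 = -13/3x_2 - 11/2 to the basis.

The other S-polynomials (S(h_1,k_3), S(h_2,k_3)) all reduce to 0 modulo the current basis, so we have a Gröbner basis.
Inter-reduce: drop elements whose leading term is divisible by another's, tail-reduce, and make monic.
Reduced Gröbner basis: {x_1 - 2, x_2 + 33/26}.

Since the reduced bases disagree, the two ideals are not the same.

No, the ideals differ.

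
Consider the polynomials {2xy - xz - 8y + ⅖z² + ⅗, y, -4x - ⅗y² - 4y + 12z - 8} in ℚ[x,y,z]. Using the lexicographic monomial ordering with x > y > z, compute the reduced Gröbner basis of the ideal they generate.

f_1 = 2xy - xz - 8y + ⅖z² + ⅗, LT = xy.
f_2 = y, LT = y.
f_3 = -4x - ⅗y² - 4y + 12z - 8, LT = x.

S(f_1,f_2): lcm = xy. S = -½xz - 4y + ⅕z² + 3/10.
  leading term xz: subtract (⅛z)·f_3 from -½xz - 4y + ⅕z² + 3/10 → 3/40y²z + ½yz - 4y - 13/10z² + z + 3/10
  leading term y²z: subtract (3/40yz)·f_2 from 3/40y²z + ½yz - 4y - 13/10z² + z + 3/10 → ½yz - 4y - 13/10z² + z + 3/10
  leading term yz: subtract (½z)·f_2 from ½yz - 4y - 13/10z² + z + 3/10 → -4y - 13/10z² + z + 3/10
  leading term y: subtract (-4)·f_2 from -4y - 13/10z² + z + 3/10 → -13/10z² + z + 3/10
  leading term z²: no divisor's leading term divides it; move -13/10z² to the remainder.
  leading term z: no divisor's leading term divides it; move z to the remainder.
  leading term 1: no divisor's leading term divides it; move 3/10 to the remainder.
  remainder -13/10z² + z + 3/10 ≠ 0; add g_4 = -13/10z² + z + 3/10 to the basis.

The other S-polynomials (S(f_1,f_3), S(f_2,f_3), S(f_1,g_4), S(f_2,g_4), S(f_3,g_4)) all reduce to 0 modulo the current basis, so we have a Gröbner basis.
Inter-reduce: drop elements whose leading term is divisible by another's, tail-reduce, and make monic.

G = {x - 3z + 2, y, z² - 10/13z - 3/13}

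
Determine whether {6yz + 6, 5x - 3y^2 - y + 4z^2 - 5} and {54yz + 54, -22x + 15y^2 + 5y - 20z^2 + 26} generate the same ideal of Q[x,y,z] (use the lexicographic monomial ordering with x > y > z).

Since reduced Gröbner bases are canonical representatives of ideals under a given ordering, it suffices to compute and compare them.
Buchberger on the first generating set:
f_1 = 6yz + 6, LT = yz.
f_2 = 5x - 3y^2 - y + 4z^2 - 5, LT = x.

S(f_1,f_2): leading monomials are coprime, so the S-polynomial reduces to 0 (Buchberger's first criterion).
Every S-polynomial of the final basis reduces to 0, so we have a Gröbner basis.
Inter-reduce: drop elements whose leading term is divisible by another's, tail-reduce, and make monic.
Reduced Gröbner basis: {x - 3/5y^2 - 1/5y + 4/5z^2 - 1, yz + 1}.

Buchberger on the second generating set:
h_1 = 54yz + 54, LT = yz.
h_2 = -22x + 15y^2 + 5y - 20z^2 + 26, LT = x.

S(h_1,h_2): leading monomials are coprime, so the S-polynomial reduces to 0 (Buchberger's first criterion).
Every S-polynomial of the final basis reduces to 0, so we have a Gröbner basis.
Inter-reduce: drop elements whose leading term is divisible by another's, tail-reduce, and make monic.
Reduced Gröbner basis: {x - 15/22y^2 - 5/22y + 10/11z^2 - 13/11, yz + 1}.

The bases are distinct; the ideals are different.
The choice of monomial ordering does not affect the verdict — as long as both bases are computed under the same ordering, their equality decides ideal equality.

No, the ideals differ.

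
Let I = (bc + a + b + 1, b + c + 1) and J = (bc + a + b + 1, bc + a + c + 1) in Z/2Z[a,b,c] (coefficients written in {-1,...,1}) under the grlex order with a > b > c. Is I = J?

Since reduced Gröbner bases are canonical representatives of ideals under a given ordering, it suffices to compute and compare them.
Buchberger on the first generating set:
f_1 = bc + a + b + 1, LT = bc.
f_2 = b + c + 1, LT = b.

S(f_1,f_2): lcm = bc. S = c^2 + a + b + c + 1.
  leading term c^2: no divisor's leading term divides it; move c^2 to the remainder.
  leading term a: no divisor's leading term divides it; move a to the remainder.
  leading term b: subtract (1)·f_2 from b + c + 1 → 0
  remainder c^2 + a ≠ 0; add g_3 = c^2 + a to the basis.

The other S-polynomials (S(f_1,g_3), S(f_2,g_3)) all reduce to 0 modulo the current basis, so we have a Gröbner basis.
Inter-reduce: drop elements whose leading term is divisible by another's, tail-reduce, and make monic.
Reduced Gröbner basis: {c^2 + a, b + c + 1}.

Buchberger on the second generating set:
h_1 = bc + a + b + 1, LT = bc.
h_2 = bc + a + c + 1, LT = bc.

S(h_1,h_2): lcm = bc. S = b + c.
  leading term b: no divisor's leading term divides it; move b to the remainder.
  leading term c: no divisor's leading term divides it; move c to the remainder.
  remainder b + c ≠ 0; add k_3 = b + c to the basis.

S(h_1,k_3): lcm = bc. S = c^2 + a + b + 1.
  leading term c^2: no divisor's leading term divides it; move c^2 to the remainder.
  leading term a: no divisor's leading term divides it; move a to the remainder.
  leading term b: subtract (1)·k_3 from b + 1 → c + 1
  leading term c: no divisor's leading term divides it; move c to the remainder.
  leading term 1: no divisor's leading term divides it; move 1 to the remainder.
  remainder c^2 + a + c + 1 ≠ 0; add k_4 = c^2 + a + c + 1 to the basis.

The other S-polynomials (S(h_2,k_3), S(h_1,k_4), S(h_2,k_4), S(k_3,k_4)) all reduce to 0 modulo the current basis, so we have a Gröbner basis.
Inter-reduce: drop elements whose leading term is divisible by another's, tail-reduce, and make monic.
Reduced Gröbner basis: {c^2 + a + c + 1, b + c}.

Since the reduced bases disagree, the two ideals are not the same.

No, the ideals differ.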